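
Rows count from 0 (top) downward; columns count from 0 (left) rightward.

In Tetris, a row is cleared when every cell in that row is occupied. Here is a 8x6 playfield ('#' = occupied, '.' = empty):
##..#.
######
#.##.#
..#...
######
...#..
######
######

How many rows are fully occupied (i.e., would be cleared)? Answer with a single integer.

Answer: 4

Derivation:
Check each row:
  row 0: 3 empty cells -> not full
  row 1: 0 empty cells -> FULL (clear)
  row 2: 2 empty cells -> not full
  row 3: 5 empty cells -> not full
  row 4: 0 empty cells -> FULL (clear)
  row 5: 5 empty cells -> not full
  row 6: 0 empty cells -> FULL (clear)
  row 7: 0 empty cells -> FULL (clear)
Total rows cleared: 4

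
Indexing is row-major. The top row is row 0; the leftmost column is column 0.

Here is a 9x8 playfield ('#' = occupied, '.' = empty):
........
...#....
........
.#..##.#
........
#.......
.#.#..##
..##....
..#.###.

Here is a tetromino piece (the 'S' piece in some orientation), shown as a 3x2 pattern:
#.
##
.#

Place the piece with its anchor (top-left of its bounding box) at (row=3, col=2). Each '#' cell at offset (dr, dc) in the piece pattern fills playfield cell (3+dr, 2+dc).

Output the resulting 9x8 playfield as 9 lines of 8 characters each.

Fill (3+0,2+0) = (3,2)
Fill (3+1,2+0) = (4,2)
Fill (3+1,2+1) = (4,3)
Fill (3+2,2+1) = (5,3)

Answer: ........
...#....
........
.##.##.#
..##....
#..#....
.#.#..##
..##....
..#.###.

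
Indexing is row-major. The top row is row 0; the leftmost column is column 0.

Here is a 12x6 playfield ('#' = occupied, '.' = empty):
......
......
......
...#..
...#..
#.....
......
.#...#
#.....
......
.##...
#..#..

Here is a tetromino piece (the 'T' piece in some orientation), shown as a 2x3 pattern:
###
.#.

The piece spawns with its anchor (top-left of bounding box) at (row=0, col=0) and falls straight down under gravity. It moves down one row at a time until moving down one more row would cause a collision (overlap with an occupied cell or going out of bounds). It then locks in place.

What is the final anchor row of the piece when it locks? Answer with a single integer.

Spawn at (row=0, col=0). Try each row:
  row 0: fits
  row 1: fits
  row 2: fits
  row 3: fits
  row 4: fits
  row 5: blocked -> lock at row 4

Answer: 4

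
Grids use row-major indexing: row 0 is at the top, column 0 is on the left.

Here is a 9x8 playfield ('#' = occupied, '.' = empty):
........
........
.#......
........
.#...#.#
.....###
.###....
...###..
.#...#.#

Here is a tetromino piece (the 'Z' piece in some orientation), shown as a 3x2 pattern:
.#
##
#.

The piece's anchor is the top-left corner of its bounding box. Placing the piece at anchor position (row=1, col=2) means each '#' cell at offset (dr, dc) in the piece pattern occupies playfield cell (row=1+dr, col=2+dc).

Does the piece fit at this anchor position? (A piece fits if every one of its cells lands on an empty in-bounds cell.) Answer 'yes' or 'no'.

Answer: yes

Derivation:
Check each piece cell at anchor (1, 2):
  offset (0,1) -> (1,3): empty -> OK
  offset (1,0) -> (2,2): empty -> OK
  offset (1,1) -> (2,3): empty -> OK
  offset (2,0) -> (3,2): empty -> OK
All cells valid: yes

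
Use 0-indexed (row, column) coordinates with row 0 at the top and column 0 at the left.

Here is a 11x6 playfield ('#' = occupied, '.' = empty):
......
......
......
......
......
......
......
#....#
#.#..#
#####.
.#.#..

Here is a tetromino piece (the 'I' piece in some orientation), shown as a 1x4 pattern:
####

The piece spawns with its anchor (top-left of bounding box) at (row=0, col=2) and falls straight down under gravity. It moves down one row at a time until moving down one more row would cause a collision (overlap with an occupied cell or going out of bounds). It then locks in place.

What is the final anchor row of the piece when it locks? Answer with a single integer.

Answer: 6

Derivation:
Spawn at (row=0, col=2). Try each row:
  row 0: fits
  row 1: fits
  row 2: fits
  row 3: fits
  row 4: fits
  row 5: fits
  row 6: fits
  row 7: blocked -> lock at row 6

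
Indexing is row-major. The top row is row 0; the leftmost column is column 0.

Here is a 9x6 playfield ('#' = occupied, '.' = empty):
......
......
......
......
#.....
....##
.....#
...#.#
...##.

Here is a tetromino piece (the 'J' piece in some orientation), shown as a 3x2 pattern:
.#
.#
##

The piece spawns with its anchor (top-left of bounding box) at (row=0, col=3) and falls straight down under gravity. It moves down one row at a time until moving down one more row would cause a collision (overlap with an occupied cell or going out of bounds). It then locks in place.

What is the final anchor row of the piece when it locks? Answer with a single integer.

Spawn at (row=0, col=3). Try each row:
  row 0: fits
  row 1: fits
  row 2: fits
  row 3: blocked -> lock at row 2

Answer: 2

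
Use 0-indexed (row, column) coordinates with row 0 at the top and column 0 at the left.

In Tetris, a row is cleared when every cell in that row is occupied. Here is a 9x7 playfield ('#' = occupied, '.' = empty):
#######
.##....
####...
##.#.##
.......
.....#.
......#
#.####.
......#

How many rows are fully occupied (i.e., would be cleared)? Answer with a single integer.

Answer: 1

Derivation:
Check each row:
  row 0: 0 empty cells -> FULL (clear)
  row 1: 5 empty cells -> not full
  row 2: 3 empty cells -> not full
  row 3: 2 empty cells -> not full
  row 4: 7 empty cells -> not full
  row 5: 6 empty cells -> not full
  row 6: 6 empty cells -> not full
  row 7: 2 empty cells -> not full
  row 8: 6 empty cells -> not full
Total rows cleared: 1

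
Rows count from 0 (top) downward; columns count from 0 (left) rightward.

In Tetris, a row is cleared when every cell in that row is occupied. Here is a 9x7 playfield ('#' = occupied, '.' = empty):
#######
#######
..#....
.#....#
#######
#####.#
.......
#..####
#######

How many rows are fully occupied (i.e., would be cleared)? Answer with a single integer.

Check each row:
  row 0: 0 empty cells -> FULL (clear)
  row 1: 0 empty cells -> FULL (clear)
  row 2: 6 empty cells -> not full
  row 3: 5 empty cells -> not full
  row 4: 0 empty cells -> FULL (clear)
  row 5: 1 empty cell -> not full
  row 6: 7 empty cells -> not full
  row 7: 2 empty cells -> not full
  row 8: 0 empty cells -> FULL (clear)
Total rows cleared: 4

Answer: 4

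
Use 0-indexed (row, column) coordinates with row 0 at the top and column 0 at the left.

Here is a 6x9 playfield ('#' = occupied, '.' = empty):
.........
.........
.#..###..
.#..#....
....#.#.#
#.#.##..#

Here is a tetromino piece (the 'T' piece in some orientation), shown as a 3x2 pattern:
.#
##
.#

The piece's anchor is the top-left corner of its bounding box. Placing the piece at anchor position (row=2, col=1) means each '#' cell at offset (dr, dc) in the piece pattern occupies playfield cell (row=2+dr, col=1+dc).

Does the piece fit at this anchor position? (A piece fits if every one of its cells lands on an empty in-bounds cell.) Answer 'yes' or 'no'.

Check each piece cell at anchor (2, 1):
  offset (0,1) -> (2,2): empty -> OK
  offset (1,0) -> (3,1): occupied ('#') -> FAIL
  offset (1,1) -> (3,2): empty -> OK
  offset (2,1) -> (4,2): empty -> OK
All cells valid: no

Answer: no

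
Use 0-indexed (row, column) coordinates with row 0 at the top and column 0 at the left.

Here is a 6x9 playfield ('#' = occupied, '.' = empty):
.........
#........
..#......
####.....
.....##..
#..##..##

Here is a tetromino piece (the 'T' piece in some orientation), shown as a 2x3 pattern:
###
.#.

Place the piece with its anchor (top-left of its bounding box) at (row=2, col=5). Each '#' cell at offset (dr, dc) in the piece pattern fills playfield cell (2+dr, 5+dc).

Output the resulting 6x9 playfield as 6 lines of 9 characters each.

Fill (2+0,5+0) = (2,5)
Fill (2+0,5+1) = (2,6)
Fill (2+0,5+2) = (2,7)
Fill (2+1,5+1) = (3,6)

Answer: .........
#........
..#..###.
####..#..
.....##..
#..##..##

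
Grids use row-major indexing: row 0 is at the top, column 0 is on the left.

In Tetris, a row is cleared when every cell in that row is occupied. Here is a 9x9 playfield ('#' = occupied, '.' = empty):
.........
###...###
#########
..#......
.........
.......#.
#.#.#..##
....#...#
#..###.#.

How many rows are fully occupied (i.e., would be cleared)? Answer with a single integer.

Check each row:
  row 0: 9 empty cells -> not full
  row 1: 3 empty cells -> not full
  row 2: 0 empty cells -> FULL (clear)
  row 3: 8 empty cells -> not full
  row 4: 9 empty cells -> not full
  row 5: 8 empty cells -> not full
  row 6: 4 empty cells -> not full
  row 7: 7 empty cells -> not full
  row 8: 4 empty cells -> not full
Total rows cleared: 1

Answer: 1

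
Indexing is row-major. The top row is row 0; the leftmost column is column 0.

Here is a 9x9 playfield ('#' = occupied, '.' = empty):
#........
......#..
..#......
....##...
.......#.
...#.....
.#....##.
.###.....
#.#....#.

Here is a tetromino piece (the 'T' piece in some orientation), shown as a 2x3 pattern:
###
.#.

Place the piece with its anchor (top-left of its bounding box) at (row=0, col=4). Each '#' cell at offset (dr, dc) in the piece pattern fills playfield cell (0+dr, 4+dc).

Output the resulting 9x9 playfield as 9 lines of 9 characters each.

Answer: #...###..
.....##..
..#......
....##...
.......#.
...#.....
.#....##.
.###.....
#.#....#.

Derivation:
Fill (0+0,4+0) = (0,4)
Fill (0+0,4+1) = (0,5)
Fill (0+0,4+2) = (0,6)
Fill (0+1,4+1) = (1,5)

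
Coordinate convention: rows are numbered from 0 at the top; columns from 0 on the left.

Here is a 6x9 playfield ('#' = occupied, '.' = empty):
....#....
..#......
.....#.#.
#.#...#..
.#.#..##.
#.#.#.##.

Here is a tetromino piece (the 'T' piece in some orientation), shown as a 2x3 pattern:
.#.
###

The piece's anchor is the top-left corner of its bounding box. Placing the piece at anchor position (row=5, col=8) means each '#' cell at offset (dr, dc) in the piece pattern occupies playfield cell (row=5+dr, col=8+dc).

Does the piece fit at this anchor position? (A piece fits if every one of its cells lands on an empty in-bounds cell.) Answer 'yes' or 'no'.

Answer: no

Derivation:
Check each piece cell at anchor (5, 8):
  offset (0,1) -> (5,9): out of bounds -> FAIL
  offset (1,0) -> (6,8): out of bounds -> FAIL
  offset (1,1) -> (6,9): out of bounds -> FAIL
  offset (1,2) -> (6,10): out of bounds -> FAIL
All cells valid: no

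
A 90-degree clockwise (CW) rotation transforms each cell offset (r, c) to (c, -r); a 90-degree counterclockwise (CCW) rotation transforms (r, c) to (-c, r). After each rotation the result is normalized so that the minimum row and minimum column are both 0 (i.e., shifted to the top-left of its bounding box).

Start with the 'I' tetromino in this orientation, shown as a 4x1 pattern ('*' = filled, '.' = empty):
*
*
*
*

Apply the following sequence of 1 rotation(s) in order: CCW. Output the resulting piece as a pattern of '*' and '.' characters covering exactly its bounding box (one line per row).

Start:
*
*
*
*
After rotation 1 (CCW):
****

Answer: ****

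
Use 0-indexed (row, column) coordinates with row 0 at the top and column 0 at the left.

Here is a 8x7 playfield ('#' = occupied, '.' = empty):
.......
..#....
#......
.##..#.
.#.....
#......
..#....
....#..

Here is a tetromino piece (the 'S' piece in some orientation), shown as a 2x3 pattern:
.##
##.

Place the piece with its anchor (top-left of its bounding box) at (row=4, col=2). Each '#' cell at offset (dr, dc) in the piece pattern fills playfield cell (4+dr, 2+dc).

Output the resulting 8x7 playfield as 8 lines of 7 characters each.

Answer: .......
..#....
#......
.##..#.
.#.##..
#.##...
..#....
....#..

Derivation:
Fill (4+0,2+1) = (4,3)
Fill (4+0,2+2) = (4,4)
Fill (4+1,2+0) = (5,2)
Fill (4+1,2+1) = (5,3)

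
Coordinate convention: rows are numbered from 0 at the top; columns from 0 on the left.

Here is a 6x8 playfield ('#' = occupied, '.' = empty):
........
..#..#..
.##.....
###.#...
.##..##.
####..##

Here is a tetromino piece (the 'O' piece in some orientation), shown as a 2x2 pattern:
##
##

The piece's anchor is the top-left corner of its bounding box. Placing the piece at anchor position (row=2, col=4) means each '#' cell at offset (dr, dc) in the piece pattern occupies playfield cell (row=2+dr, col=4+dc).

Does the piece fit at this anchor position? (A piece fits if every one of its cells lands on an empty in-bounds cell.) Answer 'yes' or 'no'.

Answer: no

Derivation:
Check each piece cell at anchor (2, 4):
  offset (0,0) -> (2,4): empty -> OK
  offset (0,1) -> (2,5): empty -> OK
  offset (1,0) -> (3,4): occupied ('#') -> FAIL
  offset (1,1) -> (3,5): empty -> OK
All cells valid: no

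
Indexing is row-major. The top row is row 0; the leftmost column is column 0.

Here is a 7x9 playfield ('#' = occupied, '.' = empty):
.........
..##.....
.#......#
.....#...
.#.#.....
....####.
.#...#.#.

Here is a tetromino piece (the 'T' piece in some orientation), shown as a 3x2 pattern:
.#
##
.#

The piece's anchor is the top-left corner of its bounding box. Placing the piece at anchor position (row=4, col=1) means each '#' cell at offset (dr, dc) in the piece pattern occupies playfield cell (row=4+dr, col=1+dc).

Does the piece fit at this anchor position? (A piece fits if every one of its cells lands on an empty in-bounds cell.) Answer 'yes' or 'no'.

Answer: yes

Derivation:
Check each piece cell at anchor (4, 1):
  offset (0,1) -> (4,2): empty -> OK
  offset (1,0) -> (5,1): empty -> OK
  offset (1,1) -> (5,2): empty -> OK
  offset (2,1) -> (6,2): empty -> OK
All cells valid: yes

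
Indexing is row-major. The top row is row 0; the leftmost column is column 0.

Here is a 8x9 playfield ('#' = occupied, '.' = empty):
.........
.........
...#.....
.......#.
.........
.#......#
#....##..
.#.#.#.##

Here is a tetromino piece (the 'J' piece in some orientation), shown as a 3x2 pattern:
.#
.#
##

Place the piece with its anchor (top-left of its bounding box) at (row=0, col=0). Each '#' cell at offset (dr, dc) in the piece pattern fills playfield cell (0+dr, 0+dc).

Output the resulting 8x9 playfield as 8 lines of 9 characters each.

Fill (0+0,0+1) = (0,1)
Fill (0+1,0+1) = (1,1)
Fill (0+2,0+0) = (2,0)
Fill (0+2,0+1) = (2,1)

Answer: .#.......
.#.......
##.#.....
.......#.
.........
.#......#
#....##..
.#.#.#.##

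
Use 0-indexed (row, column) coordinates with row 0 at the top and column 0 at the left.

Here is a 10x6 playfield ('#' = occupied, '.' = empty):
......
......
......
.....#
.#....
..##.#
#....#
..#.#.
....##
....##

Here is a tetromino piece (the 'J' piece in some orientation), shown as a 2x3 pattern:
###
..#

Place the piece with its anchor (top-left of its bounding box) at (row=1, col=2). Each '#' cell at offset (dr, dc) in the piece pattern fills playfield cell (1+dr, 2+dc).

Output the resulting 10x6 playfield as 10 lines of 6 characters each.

Answer: ......
..###.
....#.
.....#
.#....
..##.#
#....#
..#.#.
....##
....##

Derivation:
Fill (1+0,2+0) = (1,2)
Fill (1+0,2+1) = (1,3)
Fill (1+0,2+2) = (1,4)
Fill (1+1,2+2) = (2,4)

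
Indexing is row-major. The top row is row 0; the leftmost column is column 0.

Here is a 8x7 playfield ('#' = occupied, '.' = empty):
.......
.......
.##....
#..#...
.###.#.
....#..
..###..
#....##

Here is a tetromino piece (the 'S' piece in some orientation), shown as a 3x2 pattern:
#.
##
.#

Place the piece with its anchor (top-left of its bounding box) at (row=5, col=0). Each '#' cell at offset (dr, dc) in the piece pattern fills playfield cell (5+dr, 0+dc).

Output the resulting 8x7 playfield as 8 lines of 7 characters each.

Answer: .......
.......
.##....
#..#...
.###.#.
#...#..
#####..
##...##

Derivation:
Fill (5+0,0+0) = (5,0)
Fill (5+1,0+0) = (6,0)
Fill (5+1,0+1) = (6,1)
Fill (5+2,0+1) = (7,1)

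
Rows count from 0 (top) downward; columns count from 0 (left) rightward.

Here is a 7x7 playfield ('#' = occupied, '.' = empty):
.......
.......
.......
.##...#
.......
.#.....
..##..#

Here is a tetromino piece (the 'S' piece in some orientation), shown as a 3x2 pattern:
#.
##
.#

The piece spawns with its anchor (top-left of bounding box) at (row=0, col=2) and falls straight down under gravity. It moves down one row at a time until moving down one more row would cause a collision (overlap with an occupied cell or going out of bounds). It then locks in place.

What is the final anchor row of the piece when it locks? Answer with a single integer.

Spawn at (row=0, col=2). Try each row:
  row 0: fits
  row 1: fits
  row 2: blocked -> lock at row 1

Answer: 1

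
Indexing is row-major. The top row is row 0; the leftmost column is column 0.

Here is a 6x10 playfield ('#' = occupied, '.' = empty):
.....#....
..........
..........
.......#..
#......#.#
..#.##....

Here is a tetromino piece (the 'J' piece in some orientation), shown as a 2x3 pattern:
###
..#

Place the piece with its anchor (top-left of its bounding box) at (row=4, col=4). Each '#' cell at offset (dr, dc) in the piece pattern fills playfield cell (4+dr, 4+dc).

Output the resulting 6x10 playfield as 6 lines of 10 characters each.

Answer: .....#....
..........
..........
.......#..
#...####.#
..#.###...

Derivation:
Fill (4+0,4+0) = (4,4)
Fill (4+0,4+1) = (4,5)
Fill (4+0,4+2) = (4,6)
Fill (4+1,4+2) = (5,6)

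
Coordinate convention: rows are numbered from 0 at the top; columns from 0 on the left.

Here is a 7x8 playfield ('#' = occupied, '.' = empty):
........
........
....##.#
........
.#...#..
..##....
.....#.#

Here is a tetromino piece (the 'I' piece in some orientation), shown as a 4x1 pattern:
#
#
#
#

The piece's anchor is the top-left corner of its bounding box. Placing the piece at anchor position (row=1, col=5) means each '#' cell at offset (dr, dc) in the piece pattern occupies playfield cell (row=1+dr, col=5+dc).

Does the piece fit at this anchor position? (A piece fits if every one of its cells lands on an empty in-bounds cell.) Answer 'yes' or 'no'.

Answer: no

Derivation:
Check each piece cell at anchor (1, 5):
  offset (0,0) -> (1,5): empty -> OK
  offset (1,0) -> (2,5): occupied ('#') -> FAIL
  offset (2,0) -> (3,5): empty -> OK
  offset (3,0) -> (4,5): occupied ('#') -> FAIL
All cells valid: no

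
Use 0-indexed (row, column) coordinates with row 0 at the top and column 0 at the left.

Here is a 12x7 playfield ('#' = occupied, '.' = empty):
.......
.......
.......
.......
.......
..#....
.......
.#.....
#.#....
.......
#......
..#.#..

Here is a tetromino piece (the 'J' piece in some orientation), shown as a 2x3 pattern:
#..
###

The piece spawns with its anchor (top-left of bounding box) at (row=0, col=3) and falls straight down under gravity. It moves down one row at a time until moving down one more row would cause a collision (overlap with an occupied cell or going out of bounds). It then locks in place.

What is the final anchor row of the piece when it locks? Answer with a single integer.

Spawn at (row=0, col=3). Try each row:
  row 0: fits
  row 1: fits
  row 2: fits
  row 3: fits
  row 4: fits
  row 5: fits
  row 6: fits
  row 7: fits
  row 8: fits
  row 9: fits
  row 10: blocked -> lock at row 9

Answer: 9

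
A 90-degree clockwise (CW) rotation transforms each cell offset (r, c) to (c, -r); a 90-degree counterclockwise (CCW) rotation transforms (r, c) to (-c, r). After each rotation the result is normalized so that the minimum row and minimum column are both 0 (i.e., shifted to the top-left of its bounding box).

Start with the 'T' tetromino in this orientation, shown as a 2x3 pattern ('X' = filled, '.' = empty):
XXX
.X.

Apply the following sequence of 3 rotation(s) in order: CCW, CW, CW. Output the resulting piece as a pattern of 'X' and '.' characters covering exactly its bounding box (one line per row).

Answer: .X
XX
.X

Derivation:
Start:
XXX
.X.
After rotation 1 (CCW):
X.
XX
X.
After rotation 2 (CW):
XXX
.X.
After rotation 3 (CW):
.X
XX
.X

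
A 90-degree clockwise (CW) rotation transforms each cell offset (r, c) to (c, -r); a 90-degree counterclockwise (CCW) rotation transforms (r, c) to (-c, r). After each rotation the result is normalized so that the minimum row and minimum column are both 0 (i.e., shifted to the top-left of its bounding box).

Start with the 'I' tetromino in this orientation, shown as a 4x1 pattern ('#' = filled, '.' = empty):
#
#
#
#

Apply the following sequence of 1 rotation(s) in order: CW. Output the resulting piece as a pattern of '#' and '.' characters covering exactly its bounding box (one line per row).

Answer: ####

Derivation:
Start:
#
#
#
#
After rotation 1 (CW):
####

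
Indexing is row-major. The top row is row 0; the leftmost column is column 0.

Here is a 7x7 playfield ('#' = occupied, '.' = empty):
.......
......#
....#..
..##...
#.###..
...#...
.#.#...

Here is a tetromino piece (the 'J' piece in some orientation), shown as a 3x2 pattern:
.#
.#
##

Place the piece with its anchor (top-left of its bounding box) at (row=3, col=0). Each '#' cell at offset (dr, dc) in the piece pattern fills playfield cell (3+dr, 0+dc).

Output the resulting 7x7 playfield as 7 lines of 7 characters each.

Fill (3+0,0+1) = (3,1)
Fill (3+1,0+1) = (4,1)
Fill (3+2,0+0) = (5,0)
Fill (3+2,0+1) = (5,1)

Answer: .......
......#
....#..
.###...
#####..
##.#...
.#.#...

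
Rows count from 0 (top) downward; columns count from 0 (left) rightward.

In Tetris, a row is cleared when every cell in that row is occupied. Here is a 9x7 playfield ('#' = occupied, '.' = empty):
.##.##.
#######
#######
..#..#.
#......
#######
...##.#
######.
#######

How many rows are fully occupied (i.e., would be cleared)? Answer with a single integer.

Answer: 4

Derivation:
Check each row:
  row 0: 3 empty cells -> not full
  row 1: 0 empty cells -> FULL (clear)
  row 2: 0 empty cells -> FULL (clear)
  row 3: 5 empty cells -> not full
  row 4: 6 empty cells -> not full
  row 5: 0 empty cells -> FULL (clear)
  row 6: 4 empty cells -> not full
  row 7: 1 empty cell -> not full
  row 8: 0 empty cells -> FULL (clear)
Total rows cleared: 4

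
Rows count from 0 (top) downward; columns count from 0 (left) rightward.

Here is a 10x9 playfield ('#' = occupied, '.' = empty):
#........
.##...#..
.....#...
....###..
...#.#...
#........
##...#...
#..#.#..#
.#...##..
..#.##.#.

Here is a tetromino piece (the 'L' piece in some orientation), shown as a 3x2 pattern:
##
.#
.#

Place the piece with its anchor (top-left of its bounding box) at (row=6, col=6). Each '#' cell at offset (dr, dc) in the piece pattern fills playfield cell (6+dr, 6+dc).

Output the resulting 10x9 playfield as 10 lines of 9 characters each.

Fill (6+0,6+0) = (6,6)
Fill (6+0,6+1) = (6,7)
Fill (6+1,6+1) = (7,7)
Fill (6+2,6+1) = (8,7)

Answer: #........
.##...#..
.....#...
....###..
...#.#...
#........
##...###.
#..#.#.##
.#...###.
..#.##.#.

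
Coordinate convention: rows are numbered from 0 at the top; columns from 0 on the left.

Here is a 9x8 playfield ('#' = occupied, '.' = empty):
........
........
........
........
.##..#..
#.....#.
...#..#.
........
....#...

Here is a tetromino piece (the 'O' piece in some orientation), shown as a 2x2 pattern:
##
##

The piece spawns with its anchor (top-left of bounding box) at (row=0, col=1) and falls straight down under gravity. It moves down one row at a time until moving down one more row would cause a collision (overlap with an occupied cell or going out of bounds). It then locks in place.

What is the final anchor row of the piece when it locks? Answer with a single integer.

Spawn at (row=0, col=1). Try each row:
  row 0: fits
  row 1: fits
  row 2: fits
  row 3: blocked -> lock at row 2

Answer: 2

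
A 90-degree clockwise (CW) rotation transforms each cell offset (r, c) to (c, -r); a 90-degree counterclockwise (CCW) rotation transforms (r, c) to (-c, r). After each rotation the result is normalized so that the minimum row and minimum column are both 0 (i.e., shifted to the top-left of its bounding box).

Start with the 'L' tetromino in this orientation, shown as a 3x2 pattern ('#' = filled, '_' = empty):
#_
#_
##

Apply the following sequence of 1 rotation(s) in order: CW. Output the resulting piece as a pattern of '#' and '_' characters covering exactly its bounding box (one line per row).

Start:
#_
#_
##
After rotation 1 (CW):
###
#__

Answer: ###
#__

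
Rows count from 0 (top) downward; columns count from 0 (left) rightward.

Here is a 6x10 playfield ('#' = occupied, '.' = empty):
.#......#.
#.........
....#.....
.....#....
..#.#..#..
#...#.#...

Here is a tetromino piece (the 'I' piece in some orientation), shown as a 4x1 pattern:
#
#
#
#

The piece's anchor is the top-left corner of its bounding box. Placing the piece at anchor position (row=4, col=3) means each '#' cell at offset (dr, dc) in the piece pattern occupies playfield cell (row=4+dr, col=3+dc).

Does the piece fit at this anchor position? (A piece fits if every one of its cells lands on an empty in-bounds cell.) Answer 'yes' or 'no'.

Check each piece cell at anchor (4, 3):
  offset (0,0) -> (4,3): empty -> OK
  offset (1,0) -> (5,3): empty -> OK
  offset (2,0) -> (6,3): out of bounds -> FAIL
  offset (3,0) -> (7,3): out of bounds -> FAIL
All cells valid: no

Answer: no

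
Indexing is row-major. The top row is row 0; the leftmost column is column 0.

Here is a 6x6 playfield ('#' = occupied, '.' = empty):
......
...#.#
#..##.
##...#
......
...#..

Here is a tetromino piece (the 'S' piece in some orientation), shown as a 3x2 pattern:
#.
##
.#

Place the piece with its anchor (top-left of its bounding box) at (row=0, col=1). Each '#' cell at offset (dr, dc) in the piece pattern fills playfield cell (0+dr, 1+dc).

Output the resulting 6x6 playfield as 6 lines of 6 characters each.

Answer: .#....
.###.#
#.###.
##...#
......
...#..

Derivation:
Fill (0+0,1+0) = (0,1)
Fill (0+1,1+0) = (1,1)
Fill (0+1,1+1) = (1,2)
Fill (0+2,1+1) = (2,2)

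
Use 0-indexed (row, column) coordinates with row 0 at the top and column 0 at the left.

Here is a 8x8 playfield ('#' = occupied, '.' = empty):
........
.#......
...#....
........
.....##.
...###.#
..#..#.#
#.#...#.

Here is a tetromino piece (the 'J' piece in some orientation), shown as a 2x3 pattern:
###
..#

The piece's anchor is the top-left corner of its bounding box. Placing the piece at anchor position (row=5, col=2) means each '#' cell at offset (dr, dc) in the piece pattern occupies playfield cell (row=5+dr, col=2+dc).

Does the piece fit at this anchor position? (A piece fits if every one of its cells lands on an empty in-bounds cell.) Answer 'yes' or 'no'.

Check each piece cell at anchor (5, 2):
  offset (0,0) -> (5,2): empty -> OK
  offset (0,1) -> (5,3): occupied ('#') -> FAIL
  offset (0,2) -> (5,4): occupied ('#') -> FAIL
  offset (1,2) -> (6,4): empty -> OK
All cells valid: no

Answer: no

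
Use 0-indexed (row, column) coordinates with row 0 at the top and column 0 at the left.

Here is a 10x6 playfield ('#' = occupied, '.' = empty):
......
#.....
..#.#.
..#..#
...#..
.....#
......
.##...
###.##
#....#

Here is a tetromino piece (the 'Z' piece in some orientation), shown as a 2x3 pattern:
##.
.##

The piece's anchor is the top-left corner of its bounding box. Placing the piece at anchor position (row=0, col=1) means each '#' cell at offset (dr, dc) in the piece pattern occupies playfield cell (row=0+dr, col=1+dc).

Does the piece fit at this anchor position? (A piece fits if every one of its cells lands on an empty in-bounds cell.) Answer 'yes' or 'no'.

Check each piece cell at anchor (0, 1):
  offset (0,0) -> (0,1): empty -> OK
  offset (0,1) -> (0,2): empty -> OK
  offset (1,1) -> (1,2): empty -> OK
  offset (1,2) -> (1,3): empty -> OK
All cells valid: yes

Answer: yes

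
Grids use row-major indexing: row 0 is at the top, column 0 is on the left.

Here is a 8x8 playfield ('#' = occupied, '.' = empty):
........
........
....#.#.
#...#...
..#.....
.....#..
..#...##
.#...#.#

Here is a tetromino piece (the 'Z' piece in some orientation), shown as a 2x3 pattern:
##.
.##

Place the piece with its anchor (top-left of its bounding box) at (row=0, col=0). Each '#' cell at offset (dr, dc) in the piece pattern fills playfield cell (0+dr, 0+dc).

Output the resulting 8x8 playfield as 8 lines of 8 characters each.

Answer: ##......
.##.....
....#.#.
#...#...
..#.....
.....#..
..#...##
.#...#.#

Derivation:
Fill (0+0,0+0) = (0,0)
Fill (0+0,0+1) = (0,1)
Fill (0+1,0+1) = (1,1)
Fill (0+1,0+2) = (1,2)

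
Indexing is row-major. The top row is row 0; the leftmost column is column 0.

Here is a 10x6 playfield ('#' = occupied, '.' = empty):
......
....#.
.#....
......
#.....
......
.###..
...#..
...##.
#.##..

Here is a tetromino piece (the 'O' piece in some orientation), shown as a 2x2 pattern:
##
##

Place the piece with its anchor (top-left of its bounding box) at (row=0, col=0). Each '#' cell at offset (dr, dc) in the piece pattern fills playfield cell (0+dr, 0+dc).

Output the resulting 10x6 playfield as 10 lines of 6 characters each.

Answer: ##....
##..#.
.#....
......
#.....
......
.###..
...#..
...##.
#.##..

Derivation:
Fill (0+0,0+0) = (0,0)
Fill (0+0,0+1) = (0,1)
Fill (0+1,0+0) = (1,0)
Fill (0+1,0+1) = (1,1)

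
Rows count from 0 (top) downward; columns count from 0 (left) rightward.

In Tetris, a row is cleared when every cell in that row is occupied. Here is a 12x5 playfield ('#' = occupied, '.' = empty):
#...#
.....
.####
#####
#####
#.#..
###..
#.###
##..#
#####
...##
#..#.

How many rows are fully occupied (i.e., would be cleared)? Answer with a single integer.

Check each row:
  row 0: 3 empty cells -> not full
  row 1: 5 empty cells -> not full
  row 2: 1 empty cell -> not full
  row 3: 0 empty cells -> FULL (clear)
  row 4: 0 empty cells -> FULL (clear)
  row 5: 3 empty cells -> not full
  row 6: 2 empty cells -> not full
  row 7: 1 empty cell -> not full
  row 8: 2 empty cells -> not full
  row 9: 0 empty cells -> FULL (clear)
  row 10: 3 empty cells -> not full
  row 11: 3 empty cells -> not full
Total rows cleared: 3

Answer: 3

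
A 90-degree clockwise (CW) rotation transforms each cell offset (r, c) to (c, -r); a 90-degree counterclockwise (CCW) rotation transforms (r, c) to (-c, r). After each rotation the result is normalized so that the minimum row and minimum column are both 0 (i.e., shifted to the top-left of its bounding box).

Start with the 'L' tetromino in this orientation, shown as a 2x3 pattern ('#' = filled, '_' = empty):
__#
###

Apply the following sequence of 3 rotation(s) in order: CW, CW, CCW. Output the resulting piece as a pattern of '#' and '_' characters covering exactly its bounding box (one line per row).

Start:
__#
###
After rotation 1 (CW):
#_
#_
##
After rotation 2 (CW):
###
#__
After rotation 3 (CCW):
#_
#_
##

Answer: #_
#_
##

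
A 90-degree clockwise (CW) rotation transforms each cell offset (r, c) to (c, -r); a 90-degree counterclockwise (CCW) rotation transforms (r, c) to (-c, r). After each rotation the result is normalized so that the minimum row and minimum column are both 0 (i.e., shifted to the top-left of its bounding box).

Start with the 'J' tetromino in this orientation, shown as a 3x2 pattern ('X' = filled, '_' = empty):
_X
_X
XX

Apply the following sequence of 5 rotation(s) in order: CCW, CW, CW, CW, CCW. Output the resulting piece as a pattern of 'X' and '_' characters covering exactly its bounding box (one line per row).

Start:
_X
_X
XX
After rotation 1 (CCW):
XXX
__X
After rotation 2 (CW):
_X
_X
XX
After rotation 3 (CW):
X__
XXX
After rotation 4 (CW):
XX
X_
X_
After rotation 5 (CCW):
X__
XXX

Answer: X__
XXX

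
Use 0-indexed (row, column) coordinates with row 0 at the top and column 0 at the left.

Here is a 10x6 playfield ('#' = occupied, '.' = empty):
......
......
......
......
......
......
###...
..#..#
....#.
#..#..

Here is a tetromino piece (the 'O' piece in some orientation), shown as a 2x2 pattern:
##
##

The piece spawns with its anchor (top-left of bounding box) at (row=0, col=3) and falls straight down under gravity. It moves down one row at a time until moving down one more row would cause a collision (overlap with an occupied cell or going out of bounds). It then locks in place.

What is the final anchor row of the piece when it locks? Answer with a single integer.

Answer: 6

Derivation:
Spawn at (row=0, col=3). Try each row:
  row 0: fits
  row 1: fits
  row 2: fits
  row 3: fits
  row 4: fits
  row 5: fits
  row 6: fits
  row 7: blocked -> lock at row 6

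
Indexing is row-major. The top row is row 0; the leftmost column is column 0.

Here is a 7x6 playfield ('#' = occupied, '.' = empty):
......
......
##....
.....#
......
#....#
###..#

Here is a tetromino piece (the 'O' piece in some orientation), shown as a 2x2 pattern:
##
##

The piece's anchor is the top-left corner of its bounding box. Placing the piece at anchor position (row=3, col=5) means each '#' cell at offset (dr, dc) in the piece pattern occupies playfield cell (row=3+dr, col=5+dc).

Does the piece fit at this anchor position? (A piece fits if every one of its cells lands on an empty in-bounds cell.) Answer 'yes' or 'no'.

Check each piece cell at anchor (3, 5):
  offset (0,0) -> (3,5): occupied ('#') -> FAIL
  offset (0,1) -> (3,6): out of bounds -> FAIL
  offset (1,0) -> (4,5): empty -> OK
  offset (1,1) -> (4,6): out of bounds -> FAIL
All cells valid: no

Answer: no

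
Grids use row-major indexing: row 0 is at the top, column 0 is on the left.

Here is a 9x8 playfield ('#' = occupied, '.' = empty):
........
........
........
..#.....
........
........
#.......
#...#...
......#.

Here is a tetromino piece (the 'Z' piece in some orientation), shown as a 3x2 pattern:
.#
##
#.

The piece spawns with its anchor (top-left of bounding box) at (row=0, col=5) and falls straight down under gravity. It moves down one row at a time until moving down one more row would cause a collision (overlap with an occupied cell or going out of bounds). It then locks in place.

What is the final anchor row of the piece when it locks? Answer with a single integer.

Spawn at (row=0, col=5). Try each row:
  row 0: fits
  row 1: fits
  row 2: fits
  row 3: fits
  row 4: fits
  row 5: fits
  row 6: fits
  row 7: blocked -> lock at row 6

Answer: 6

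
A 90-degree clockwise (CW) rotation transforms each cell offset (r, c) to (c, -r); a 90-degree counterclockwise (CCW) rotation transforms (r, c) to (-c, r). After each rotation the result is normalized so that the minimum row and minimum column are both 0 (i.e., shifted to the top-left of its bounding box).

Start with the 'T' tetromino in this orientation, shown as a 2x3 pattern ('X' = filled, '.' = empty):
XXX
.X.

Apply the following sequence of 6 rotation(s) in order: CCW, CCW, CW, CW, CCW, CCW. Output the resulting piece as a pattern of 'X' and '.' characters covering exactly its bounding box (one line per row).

Start:
XXX
.X.
After rotation 1 (CCW):
X.
XX
X.
After rotation 2 (CCW):
.X.
XXX
After rotation 3 (CW):
X.
XX
X.
After rotation 4 (CW):
XXX
.X.
After rotation 5 (CCW):
X.
XX
X.
After rotation 6 (CCW):
.X.
XXX

Answer: .X.
XXX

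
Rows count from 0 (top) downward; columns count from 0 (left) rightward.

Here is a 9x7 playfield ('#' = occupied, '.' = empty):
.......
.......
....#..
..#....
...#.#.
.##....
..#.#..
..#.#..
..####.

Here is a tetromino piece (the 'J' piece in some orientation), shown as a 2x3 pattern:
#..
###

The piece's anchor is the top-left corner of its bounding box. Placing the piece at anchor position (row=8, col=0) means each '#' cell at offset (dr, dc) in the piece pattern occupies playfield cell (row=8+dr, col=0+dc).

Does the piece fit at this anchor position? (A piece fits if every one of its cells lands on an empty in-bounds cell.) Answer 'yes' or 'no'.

Check each piece cell at anchor (8, 0):
  offset (0,0) -> (8,0): empty -> OK
  offset (1,0) -> (9,0): out of bounds -> FAIL
  offset (1,1) -> (9,1): out of bounds -> FAIL
  offset (1,2) -> (9,2): out of bounds -> FAIL
All cells valid: no

Answer: no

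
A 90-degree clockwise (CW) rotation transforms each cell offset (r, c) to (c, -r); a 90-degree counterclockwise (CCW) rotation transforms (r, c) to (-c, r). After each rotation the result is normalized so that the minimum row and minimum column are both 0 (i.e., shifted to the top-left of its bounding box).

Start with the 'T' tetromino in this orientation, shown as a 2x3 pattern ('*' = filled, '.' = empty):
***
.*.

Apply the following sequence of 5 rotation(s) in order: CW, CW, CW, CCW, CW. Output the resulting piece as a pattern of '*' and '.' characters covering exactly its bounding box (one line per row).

Answer: *.
**
*.

Derivation:
Start:
***
.*.
After rotation 1 (CW):
.*
**
.*
After rotation 2 (CW):
.*.
***
After rotation 3 (CW):
*.
**
*.
After rotation 4 (CCW):
.*.
***
After rotation 5 (CW):
*.
**
*.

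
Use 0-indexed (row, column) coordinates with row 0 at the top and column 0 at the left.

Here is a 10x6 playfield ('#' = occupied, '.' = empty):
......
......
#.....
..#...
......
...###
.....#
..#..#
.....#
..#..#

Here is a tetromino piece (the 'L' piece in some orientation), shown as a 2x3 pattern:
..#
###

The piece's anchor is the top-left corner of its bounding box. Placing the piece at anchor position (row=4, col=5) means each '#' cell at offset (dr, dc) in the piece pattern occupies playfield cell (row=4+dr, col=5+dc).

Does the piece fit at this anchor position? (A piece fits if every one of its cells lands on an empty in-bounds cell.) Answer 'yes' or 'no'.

Check each piece cell at anchor (4, 5):
  offset (0,2) -> (4,7): out of bounds -> FAIL
  offset (1,0) -> (5,5): occupied ('#') -> FAIL
  offset (1,1) -> (5,6): out of bounds -> FAIL
  offset (1,2) -> (5,7): out of bounds -> FAIL
All cells valid: no

Answer: no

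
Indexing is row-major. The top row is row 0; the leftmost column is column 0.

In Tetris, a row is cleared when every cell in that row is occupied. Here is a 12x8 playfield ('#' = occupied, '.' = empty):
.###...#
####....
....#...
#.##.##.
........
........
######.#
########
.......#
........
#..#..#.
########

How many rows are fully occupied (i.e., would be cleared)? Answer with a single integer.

Check each row:
  row 0: 4 empty cells -> not full
  row 1: 4 empty cells -> not full
  row 2: 7 empty cells -> not full
  row 3: 3 empty cells -> not full
  row 4: 8 empty cells -> not full
  row 5: 8 empty cells -> not full
  row 6: 1 empty cell -> not full
  row 7: 0 empty cells -> FULL (clear)
  row 8: 7 empty cells -> not full
  row 9: 8 empty cells -> not full
  row 10: 5 empty cells -> not full
  row 11: 0 empty cells -> FULL (clear)
Total rows cleared: 2

Answer: 2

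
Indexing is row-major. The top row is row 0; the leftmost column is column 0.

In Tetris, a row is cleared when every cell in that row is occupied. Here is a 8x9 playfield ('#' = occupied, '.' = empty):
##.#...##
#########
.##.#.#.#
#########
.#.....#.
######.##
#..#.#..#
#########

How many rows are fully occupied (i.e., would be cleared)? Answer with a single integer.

Answer: 3

Derivation:
Check each row:
  row 0: 4 empty cells -> not full
  row 1: 0 empty cells -> FULL (clear)
  row 2: 4 empty cells -> not full
  row 3: 0 empty cells -> FULL (clear)
  row 4: 7 empty cells -> not full
  row 5: 1 empty cell -> not full
  row 6: 5 empty cells -> not full
  row 7: 0 empty cells -> FULL (clear)
Total rows cleared: 3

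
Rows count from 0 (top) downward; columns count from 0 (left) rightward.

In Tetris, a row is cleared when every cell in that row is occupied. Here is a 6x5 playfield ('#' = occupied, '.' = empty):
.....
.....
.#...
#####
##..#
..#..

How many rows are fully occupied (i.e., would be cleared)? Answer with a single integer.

Check each row:
  row 0: 5 empty cells -> not full
  row 1: 5 empty cells -> not full
  row 2: 4 empty cells -> not full
  row 3: 0 empty cells -> FULL (clear)
  row 4: 2 empty cells -> not full
  row 5: 4 empty cells -> not full
Total rows cleared: 1

Answer: 1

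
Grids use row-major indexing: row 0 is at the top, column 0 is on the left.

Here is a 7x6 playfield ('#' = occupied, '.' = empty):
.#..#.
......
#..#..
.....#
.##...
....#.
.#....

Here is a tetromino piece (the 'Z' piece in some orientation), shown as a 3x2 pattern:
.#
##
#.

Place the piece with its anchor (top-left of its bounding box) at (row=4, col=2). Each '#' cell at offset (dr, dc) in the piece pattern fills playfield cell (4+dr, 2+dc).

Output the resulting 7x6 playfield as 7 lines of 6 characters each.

Answer: .#..#.
......
#..#..
.....#
.###..
..###.
.##...

Derivation:
Fill (4+0,2+1) = (4,3)
Fill (4+1,2+0) = (5,2)
Fill (4+1,2+1) = (5,3)
Fill (4+2,2+0) = (6,2)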